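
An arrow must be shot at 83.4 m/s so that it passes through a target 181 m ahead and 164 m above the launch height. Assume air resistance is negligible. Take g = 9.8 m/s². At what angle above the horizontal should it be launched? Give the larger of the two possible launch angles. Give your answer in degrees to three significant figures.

Trajectory: y = x tanθ − g x² (1 + tan²θ)/(2v₀²). With x = 181, y = 164, v₀ = 83.4, g = 9.80:
23.08 tan²θ − 181 tanθ + (187.1) = 0.
tanθ = [181 ± √(181² − 4 × 23.08 × (187.1))] / (2 × 23.08) = (181 ± 124.5) / 46.16, giving tanθ = 1.225 or 6.618.
θ = 50.77° or 81.41°; the larger is 81.41°.

81.4°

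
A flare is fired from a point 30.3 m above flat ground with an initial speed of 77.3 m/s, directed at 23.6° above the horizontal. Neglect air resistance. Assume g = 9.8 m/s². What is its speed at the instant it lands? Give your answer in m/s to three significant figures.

Components: vₓ = 77.30 cos 23.6° = 70.83 m/s, v_y0 = 77.30 sin 23.6° = 30.95 m/s.
With up positive and y = 0 at the ground: y(t) = 30.3 + (30.95) t − 4.900 t². Setting y = 0 and taking the positive root: t = [30.95 + √(30.95² + 2·9.80·30.3)] / 9.80 = (30.95 + 39.39) / 9.80 = 7.177 s.
Vertical velocity at impact: v_y = v_y0 − g t = 30.95 − 9.80 × 7.177 = −39.39 m/s.
Speed: |v| = √(vₓ² + v_y²) = √(70.83² + 39.39²) = 81.05 m/s.

81.1 m/s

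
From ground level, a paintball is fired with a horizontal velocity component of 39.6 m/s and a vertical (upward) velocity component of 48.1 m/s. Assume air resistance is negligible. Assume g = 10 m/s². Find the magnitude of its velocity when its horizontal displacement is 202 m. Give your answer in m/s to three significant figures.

At x = 202 m, t = x/vₓ = 202/39.60 = 5.101 s.
Vertical velocity there: v_y = v_y0 − g t = 48.10 − 10.0 × 5.101 = −2.910 m/s.
Speed: √(vₓ² + v_y²) = √(39.60² + 2.910²) = 39.71 m/s.

39.7 m/s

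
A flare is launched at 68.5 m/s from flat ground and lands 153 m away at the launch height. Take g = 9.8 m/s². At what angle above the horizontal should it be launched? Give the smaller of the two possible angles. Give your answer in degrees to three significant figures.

Level-ground range R = v₀² sin(2θ)/g ⇒ sin(2θ) = gR/v₀² = 9.80 × 153 / 68.5² = 0.3195.
2θ = 18.64° or 180° − 18.64° = 161.4°, so θ = 9.318° or 80.68°.
The smaller angle is 9.318°.

9.32°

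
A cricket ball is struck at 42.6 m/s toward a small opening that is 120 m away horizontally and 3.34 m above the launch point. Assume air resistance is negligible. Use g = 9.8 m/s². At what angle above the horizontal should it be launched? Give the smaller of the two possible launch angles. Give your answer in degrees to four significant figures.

Trajectory: y = x tanθ − g x² (1 + tan²θ)/(2v₀²). With x = 120, y = 3.34, v₀ = 42.6, g = 9.80:
38.88 tan²θ − 120 tanθ + (42.22) = 0.
tanθ = [120 ± √(120² − 4 × 38.88 × (42.22))] / (2 × 38.88) = (120 ± 88.51) / 77.76, giving tanθ = 0.4050 or 2.681.
θ = 22.05° or 69.55°; the smaller is 22.05°.

22.05°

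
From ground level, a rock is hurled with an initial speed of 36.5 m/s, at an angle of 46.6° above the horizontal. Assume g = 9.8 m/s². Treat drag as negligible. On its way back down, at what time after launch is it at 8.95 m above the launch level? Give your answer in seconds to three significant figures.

5.05 s

vₓ = 36.50 cos 46.6° = 25.08 m/s; v_y0 = 36.50 sin 46.6° = 26.52 m/s.
Height y(t) = 26.52 t − 4.900 t² = 8.95 gives 4.900 t² − 26.52 t + 8.95 = 0.
Quadratic formula: t = (26.52 ± √527.89) / 9.80 = (26.52 ± 22.98) / 9.80 → t = 0.3616 s or 5.051 s.
The descending-branch root is 5.051 s.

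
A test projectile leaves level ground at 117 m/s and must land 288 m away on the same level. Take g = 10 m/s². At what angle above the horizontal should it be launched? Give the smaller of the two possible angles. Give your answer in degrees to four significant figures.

Level-ground range R = v₀² sin(2θ)/g ⇒ sin(2θ) = gR/v₀² = 10.0 × 288 / 117² = 0.2104.
2θ = 12.15° or 180° − 12.15° = 167.9°, so θ = 6.073° or 83.93°.
The smaller angle is 6.073°.

6.073°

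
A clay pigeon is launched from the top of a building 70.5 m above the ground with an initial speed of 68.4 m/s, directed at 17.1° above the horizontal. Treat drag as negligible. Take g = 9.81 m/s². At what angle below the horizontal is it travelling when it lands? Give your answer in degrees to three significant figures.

32.9°

Resolve: vₓ = 68.40 cos 17.1° = 65.38 m/s and v_y0 = 68.40 sin 17.1° = 20.11 m/s.
Vertical motion (up positive, ground at y = 0): 4.905 t² − (20.11) t − 70.5 = 0, so t = (20.11 + √(20.11² + 2·9.81·70.5)) / 9.81 = (20.11 + 42.28) / 9.81 = 6.360 s.
At impact: v_y = v_y0 − g t = −42.28 m/s; vₓ = 65.38 m/s.
Angle below horizontal: arctan(|v_y|/vₓ) = arctan(42.28/65.38) = 32.89°.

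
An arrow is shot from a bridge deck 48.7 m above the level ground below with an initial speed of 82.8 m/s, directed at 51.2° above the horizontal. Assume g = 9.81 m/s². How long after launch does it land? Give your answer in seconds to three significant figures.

Horizontal component vₓ = 82.80 cos 51.2° = 51.88 m/s; vertical v_y0 = 82.80 sin 51.2° = 64.53 m/s.
The projectile lands when y = 48.7 + (64.53) t − ½·9.81·t² = 0. Positive root: t = (64.53 + √(64.53² + 2·9.81·48.7)) / 9.81 = (64.53 + 71.55) / 9.81 = 13.87 s.

13.9 s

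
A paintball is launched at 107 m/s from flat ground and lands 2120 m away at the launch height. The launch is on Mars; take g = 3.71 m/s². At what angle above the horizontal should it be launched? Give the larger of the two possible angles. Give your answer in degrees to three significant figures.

68.3°

Level-ground range R = v₀² sin(2θ)/g ⇒ sin(2θ) = gR/v₀² = 3.71 × 2120 / 107² = 0.6870.
2θ = 43.39° or 180° − 43.39° = 136.6°, so θ = 21.70° or 68.30°.
The larger angle is 68.30°.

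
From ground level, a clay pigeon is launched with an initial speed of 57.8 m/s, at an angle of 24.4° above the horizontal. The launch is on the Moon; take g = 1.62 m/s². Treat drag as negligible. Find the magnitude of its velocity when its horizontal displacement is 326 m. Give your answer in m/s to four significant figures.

54.43 m/s

Horizontal component vₓ = 57.80 cos 24.4° = 52.64 m/s; vertical v_y0 = 57.80 sin 24.4° = 23.88 m/s.
At x = 326 m, t = x/vₓ = 326/52.64 = 6.193 s.
Vertical velocity there: v_y = v_y0 − g t = 23.88 − 1.62 × 6.193 = 13.84 m/s.
Speed: √(vₓ² + v_y²) = √(52.64² + 13.84²) = 54.43 m/s.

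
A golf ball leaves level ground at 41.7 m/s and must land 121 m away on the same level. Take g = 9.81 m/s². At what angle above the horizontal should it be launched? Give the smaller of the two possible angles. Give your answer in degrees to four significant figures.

21.52°

Level-ground range R = v₀² sin(2θ)/g ⇒ sin(2θ) = gR/v₀² = 9.81 × 121 / 41.7² = 0.6826.
2θ = 43.05° or 180° − 43.05° = 137.0°, so θ = 21.52° or 68.48°.
The smaller angle is 21.52°.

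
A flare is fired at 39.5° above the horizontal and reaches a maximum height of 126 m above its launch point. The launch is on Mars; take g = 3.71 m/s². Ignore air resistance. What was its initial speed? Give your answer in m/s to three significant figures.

At the peak v_y = 0, so v_y0 = √(2gH) = √(2 × 3.71 × 126) = 30.58 m/s.
v_y0 = v₀ sin θ ⇒ v₀ = 30.58 / sin 39.5° = 48.07 m/s.

48.1 m/s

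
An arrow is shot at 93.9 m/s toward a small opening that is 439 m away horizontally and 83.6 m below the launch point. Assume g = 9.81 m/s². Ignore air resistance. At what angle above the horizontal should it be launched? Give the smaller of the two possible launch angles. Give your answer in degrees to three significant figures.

Trajectory: y = x tanθ − g x² (1 + tan²θ)/(2v₀²). With x = 439, y = −83.6, v₀ = 93.9, g = 9.81:
107.2 tan²θ − 439 tanθ + (23.61) = 0.
tanθ = [439 ± √(439² − 4 × 107.2 × (23.61))] / (2 × 107.2) = (439 ± 427.3) / 214.4, giving tanθ = 0.05451 or 4.040.
θ = 3.120° or 76.10°; the smaller is 3.120°.

3.12°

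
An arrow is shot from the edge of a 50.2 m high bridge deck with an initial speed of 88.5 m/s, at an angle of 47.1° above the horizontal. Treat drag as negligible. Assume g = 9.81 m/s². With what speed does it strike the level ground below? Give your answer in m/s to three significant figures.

93.9 m/s

Resolve: vₓ = 88.50 cos 47.1° = 60.24 m/s and v_y0 = 88.50 sin 47.1° = 64.83 m/s.
Vertical motion (up positive, ground at y = 0): 4.905 t² − (64.83) t − 50.2 = 0, so t = (64.83 + √(64.83² + 2·9.81·50.2)) / 9.81 = (64.83 + 72.03) / 9.81 = 13.95 s.
Vertical velocity at impact: v_y = v_y0 − g t = 64.83 − 9.81 × 13.95 = −72.03 m/s.
Speed: |v| = √(vₓ² + v_y²) = √(60.24² + 72.03²) = 93.90 m/s.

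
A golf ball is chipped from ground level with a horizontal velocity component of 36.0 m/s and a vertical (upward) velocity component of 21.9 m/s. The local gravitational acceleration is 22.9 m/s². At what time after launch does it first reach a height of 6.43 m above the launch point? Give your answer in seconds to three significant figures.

0.362 s

Require v_y0 t − ½ g t² = 6.43, i.e. 11.45 t² − 21.90 t + 6.43 = 0.
Quadratic formula: t = (21.90 ± √185.12) / 22.9 = (21.90 ± 13.61) / 22.9 → t = 0.3622 s or 1.550 s.
The first (ascending) time is 0.3622 s.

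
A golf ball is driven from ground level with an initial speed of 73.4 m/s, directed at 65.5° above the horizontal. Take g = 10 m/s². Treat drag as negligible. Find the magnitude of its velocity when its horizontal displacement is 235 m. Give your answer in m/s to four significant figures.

vₓ = 73.40 cos 65.5° = 30.44 m/s; v_y0 = 73.40 sin 65.5° = 66.79 m/s.
At x = 235 m, t = x/vₓ = 235/30.44 = 7.720 s.
Vertical velocity there: v_y = v_y0 − g t = 66.79 − 10.0 × 7.720 = −10.41 m/s.
Speed: √(vₓ² + v_y²) = √(30.44² + 10.41²) = 32.17 m/s.

32.17 m/s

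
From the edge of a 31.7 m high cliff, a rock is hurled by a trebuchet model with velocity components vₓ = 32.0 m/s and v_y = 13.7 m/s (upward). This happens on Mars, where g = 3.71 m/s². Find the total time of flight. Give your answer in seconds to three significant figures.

With up positive and y = 0 at the ground: y(t) = 31.7 + (13.70) t − 1.855 t². Setting y = 0 and taking the positive root: t = [13.70 + √(13.70² + 2·3.71·31.7)] / 3.71 = (13.70 + 20.56) / 3.71 = 9.236 s.

9.24 s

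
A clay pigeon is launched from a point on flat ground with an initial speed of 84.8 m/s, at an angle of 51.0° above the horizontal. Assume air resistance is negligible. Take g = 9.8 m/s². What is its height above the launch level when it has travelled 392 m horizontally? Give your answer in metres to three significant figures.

Horizontal component vₓ = 84.80 cos 51.0° = 53.37 m/s; vertical v_y0 = 84.80 sin 51.0° = 65.90 m/s.
At x = 392 m, t = x/vₓ = 392/53.37 = 7.345 s.
Height: y = v_y0 t − ½ g t² = 65.90 × 7.345 − 4.900 × 7.345² = 484.1 − 264.4 = 219.7 m.

220 m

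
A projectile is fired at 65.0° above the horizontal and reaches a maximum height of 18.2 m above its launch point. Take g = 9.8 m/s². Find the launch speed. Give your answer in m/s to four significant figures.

At the peak v_y = 0, so v_y0 = √(2gH) = √(2 × 9.80 × 18.2) = 18.89 m/s.
v_y0 = v₀ sin θ ⇒ v₀ = 18.89 / sin 65.0° = 20.84 m/s.

20.84 m/s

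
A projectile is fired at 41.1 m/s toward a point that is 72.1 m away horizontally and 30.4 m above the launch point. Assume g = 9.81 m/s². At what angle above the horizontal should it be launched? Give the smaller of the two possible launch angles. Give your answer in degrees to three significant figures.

Trajectory: y = x tanθ − g x² (1 + tan²θ)/(2v₀²). With x = 72.1, y = 30.4, v₀ = 41.1, g = 9.81:
15.09 tan²θ − 72.1 tanθ + (45.49) = 0.
tanθ = [72.1 ± √(72.1² − 4 × 15.09 × (45.49))] / (2 × 15.09) = (72.1 ± 49.51) / 30.19, giving tanθ = 0.7482 or 4.028.
θ = 36.80° or 76.06°; the smaller is 36.80°.

36.8°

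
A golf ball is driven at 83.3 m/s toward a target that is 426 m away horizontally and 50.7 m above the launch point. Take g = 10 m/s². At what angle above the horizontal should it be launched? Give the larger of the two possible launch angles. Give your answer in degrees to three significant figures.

70.0°

Trajectory: y = x tanθ − g x² (1 + tan²θ)/(2v₀²). With x = 426, y = 50.7, v₀ = 83.3, g = 10.0:
130.8 tan²θ − 426 tanθ + (181.5) = 0.
tanθ = [426 ± √(426² − 4 × 130.8 × (181.5))] / (2 × 130.8) = (426 ± 294.2) / 261.5, giving tanθ = 0.5039 or 2.754.
θ = 26.75° or 70.04°; the larger is 70.04°.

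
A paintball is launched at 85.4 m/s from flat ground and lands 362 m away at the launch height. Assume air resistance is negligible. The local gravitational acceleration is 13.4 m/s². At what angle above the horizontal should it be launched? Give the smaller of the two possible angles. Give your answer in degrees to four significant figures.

20.85°

R = v₀² sin 2θ / g gives sin 2θ = gR/v₀² = 13.4·362/85.4² = 0.6651.
2θ = 41.69° or 180° − 41.69° = 138.3°, so θ = 20.85° or 69.15°.
The smaller angle is 20.85°.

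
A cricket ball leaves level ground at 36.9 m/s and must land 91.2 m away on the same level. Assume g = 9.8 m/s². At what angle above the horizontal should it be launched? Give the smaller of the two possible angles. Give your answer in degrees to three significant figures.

20.5°

From R = (v₀²/g) sin 2θ: sin 2θ = 9.80 × 91.2 / 1361.6 = 0.6564.
2θ = 41.03° or 180° − 41.03° = 139.0°, so θ = 20.51° or 69.49°.
The smaller angle is 20.51°.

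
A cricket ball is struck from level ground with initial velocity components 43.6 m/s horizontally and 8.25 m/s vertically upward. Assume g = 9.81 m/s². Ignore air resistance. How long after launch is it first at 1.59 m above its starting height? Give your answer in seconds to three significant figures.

Set y = v_y0 t − ½ g t² = 1.59: 4.905 t² − 8.250 t + 1.59 = 0.
t = [8.250 ± √(8.250² − 2·9.81·1.59)] / 9.81 = (8.250 ± 6.072) / 9.81, so t = 0.2220 s or t = 1.460 s.
The first (ascending) time is 0.2220 s.

0.222 s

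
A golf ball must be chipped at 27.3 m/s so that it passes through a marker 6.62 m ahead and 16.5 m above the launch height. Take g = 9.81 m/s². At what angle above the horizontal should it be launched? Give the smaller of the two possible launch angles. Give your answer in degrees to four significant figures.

Trajectory: y = x tanθ − g x² (1 + tan²θ)/(2v₀²). With x = 6.62, y = 16.5, v₀ = 27.3, g = 9.81:
0.2884 tan²θ − 6.62 tanθ + (16.79) = 0.
tanθ = [6.62 ± √(6.62² − 4 × 0.2884 × (16.79))] / (2 × 0.2884) = (6.62 ± 4.945) / 0.5768, giving tanθ = 2.903 or 20.05.
θ = 70.99° or 87.14°; the smaller is 70.99°.

70.99°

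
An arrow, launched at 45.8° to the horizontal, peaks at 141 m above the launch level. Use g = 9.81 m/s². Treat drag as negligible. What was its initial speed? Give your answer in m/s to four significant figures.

73.37 m/s

At the peak v_y = 0, so v_y0 = √(2gH) = √(2 × 9.81 × 141) = 52.60 m/s.
v_y0 = v₀ sin θ ⇒ v₀ = 52.60 / sin 45.8° = 73.37 m/s.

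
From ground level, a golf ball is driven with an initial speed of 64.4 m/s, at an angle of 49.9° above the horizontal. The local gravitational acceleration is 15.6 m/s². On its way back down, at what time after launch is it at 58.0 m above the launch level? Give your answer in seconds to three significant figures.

4.75 s

Horizontal component vₓ = 64.40 cos 49.9° = 41.48 m/s; vertical v_y0 = 64.40 sin 49.9° = 49.26 m/s.
Height y(t) = 49.26 t − 7.800 t² = 58.0 gives 7.800 t² − 49.26 t + 58.0 = 0.
Quadratic formula: t = (49.26 ± √617.04) / 15.6 = (49.26 ± 24.84) / 15.6 → t = 1.565 s or 4.750 s.
The descending-branch root is 4.750 s.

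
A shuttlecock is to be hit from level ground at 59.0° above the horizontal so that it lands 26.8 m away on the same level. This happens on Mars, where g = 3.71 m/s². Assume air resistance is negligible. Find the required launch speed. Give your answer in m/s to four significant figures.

Level-ground range: R = v₀² sin(2θ)/g, so v₀ = √(gR / sin 2θ).
v₀ = √(3.71 × 26.8 / sin 118.0°) = √(99.43 / 0.8829) = √112.61 = 10.61 m/s.

10.61 m/s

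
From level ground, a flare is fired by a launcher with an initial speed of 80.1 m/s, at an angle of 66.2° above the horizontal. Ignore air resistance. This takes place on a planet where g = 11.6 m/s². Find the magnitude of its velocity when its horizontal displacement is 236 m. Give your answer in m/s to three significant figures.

vₓ = 80.10 cos 66.2° = 32.32 m/s; v_y0 = 80.10 sin 66.2° = 73.29 m/s.
x = vₓ t ⇒ t = 236/32.32 = 7.301 s.
Vertical velocity there: v_y = v_y0 − g t = 73.29 − 11.6 × 7.301 = −11.40 m/s.
Speed: √(vₓ² + v_y²) = √(32.32² + 11.40²) = 34.28 m/s.

34.3 m/s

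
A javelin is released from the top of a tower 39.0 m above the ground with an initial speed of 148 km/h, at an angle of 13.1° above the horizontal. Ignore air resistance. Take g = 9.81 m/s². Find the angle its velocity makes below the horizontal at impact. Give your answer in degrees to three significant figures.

36.1°

Convert: 148 km/h = 148/3.6 = 41.11 m/s.
vₓ = 41.11 cos 13.1° = 40.04 m/s; v_y0 = 41.11 sin 13.1° = 9.318 m/s.
Vertical motion (up positive, ground at y = 0): 4.905 t² − (9.318) t − 39.0 = 0, so t = (9.318 + √(9.318² + 2·9.81·39.0)) / 9.81 = (9.318 + 29.19) / 9.81 = 3.925 s.
At impact: v_y = v_y0 − g t = −29.19 m/s; vₓ = 40.04 m/s.
Angle below horizontal: arctan(|v_y|/vₓ) = arctan(29.19/40.04) = 36.09°.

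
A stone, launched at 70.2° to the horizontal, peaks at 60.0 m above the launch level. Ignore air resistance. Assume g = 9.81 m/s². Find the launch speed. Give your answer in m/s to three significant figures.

36.5 m/s

At the peak v_y = 0, so v_y0 = √(2gH) = √(2 × 9.81 × 60.0) = 34.31 m/s.
v_y0 = v₀ sin θ ⇒ v₀ = 34.31 / sin 70.2° = 36.47 m/s.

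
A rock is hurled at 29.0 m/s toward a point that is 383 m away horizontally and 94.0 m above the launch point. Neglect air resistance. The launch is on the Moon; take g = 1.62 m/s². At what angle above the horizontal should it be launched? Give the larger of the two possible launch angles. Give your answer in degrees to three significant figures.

Trajectory: y = x tanθ − g x² (1 + tan²θ)/(2v₀²). With x = 383, y = 94.0, v₀ = 29.0, g = 1.62:
141.3 tan²θ − 383 tanθ + (235.3) = 0.
tanθ = [383 ± √(383² − 4 × 141.3 × (235.3))] / (2 × 141.3) = (383 ± 117.2) / 282.6, giving tanθ = 0.9408 or 1.770.
θ = 43.25° or 60.54°; the larger is 60.54°.

60.5°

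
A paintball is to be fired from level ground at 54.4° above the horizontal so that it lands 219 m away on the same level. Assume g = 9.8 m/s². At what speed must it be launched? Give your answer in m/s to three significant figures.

On level ground R = v₀² sin 2θ / g ⇒ v₀ = √(gR / sin 2θ).
v₀ = √(9.80 × 219 / sin 108.8°) = √(2146 / 0.9466) = √2267.2 = 47.61 m/s.

47.6 m/s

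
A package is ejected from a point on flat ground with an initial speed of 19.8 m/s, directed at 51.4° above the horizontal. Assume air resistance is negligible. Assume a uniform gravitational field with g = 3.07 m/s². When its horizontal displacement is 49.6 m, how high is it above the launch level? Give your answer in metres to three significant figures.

37.4 m

Horizontal component vₓ = 19.80 cos 51.4° = 12.35 m/s; vertical v_y0 = 19.80 sin 51.4° = 15.47 m/s.
x = vₓ t ⇒ t = 49.6/12.35 = 4.015 s.
Height: y = v_y0 t − ½ g t² = 15.47 × 4.015 − 1.535 × 4.015² = 62.13 − 24.75 = 37.38 m.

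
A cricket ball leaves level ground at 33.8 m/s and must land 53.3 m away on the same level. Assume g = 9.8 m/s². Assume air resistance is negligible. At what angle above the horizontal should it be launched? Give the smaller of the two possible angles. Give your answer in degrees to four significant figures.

From R = (v₀²/g) sin 2θ: sin 2θ = 9.80 × 53.3 / 1142.4 = 0.4572.
2θ = 27.21° or 180° − 27.21° = 152.8°, so θ = 13.60° or 76.40°.
The smaller angle is 13.60°.

13.60°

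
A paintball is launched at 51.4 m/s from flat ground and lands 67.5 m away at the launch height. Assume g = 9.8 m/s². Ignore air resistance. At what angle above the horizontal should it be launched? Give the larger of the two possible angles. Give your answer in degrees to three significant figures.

From R = (v₀²/g) sin 2θ: sin 2θ = 9.80 × 67.5 / 2642.0 = 0.2504.
2θ = 14.50° or 180° − 14.50° = 165.5°, so θ = 7.250° or 82.75°.
The larger angle is 82.75°.

82.7°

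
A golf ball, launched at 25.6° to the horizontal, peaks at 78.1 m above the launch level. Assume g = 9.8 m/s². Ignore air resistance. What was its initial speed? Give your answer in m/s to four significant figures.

At the peak v_y = 0, so v_y0 = √(2gH) = √(2 × 9.80 × 78.1) = 39.12 m/s.
v_y0 = v₀ sin θ ⇒ v₀ = 39.12 / sin 25.6° = 90.55 m/s.

90.55 m/s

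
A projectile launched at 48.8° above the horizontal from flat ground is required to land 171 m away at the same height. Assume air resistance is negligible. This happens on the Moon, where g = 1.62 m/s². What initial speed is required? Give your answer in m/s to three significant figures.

16.7 m/s

From R = (v₀² / g) sin 2θ: v₀ = √(gR / sin 2θ).
v₀ = √(1.62 × 171 / sin 97.60°) = √(277.0 / 0.9912) = √279.48 = 16.72 m/s.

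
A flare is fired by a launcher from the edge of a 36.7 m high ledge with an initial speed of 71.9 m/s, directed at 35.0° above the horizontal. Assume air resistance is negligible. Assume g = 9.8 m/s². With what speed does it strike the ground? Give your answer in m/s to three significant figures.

76.7 m/s

Components: vₓ = 71.90 cos 35.0° = 58.90 m/s, v_y0 = 71.90 sin 35.0° = 41.24 m/s.
Vertical motion (up positive, ground at y = 0): 4.900 t² − (41.24) t − 36.7 = 0, so t = (41.24 + √(41.24² + 2·9.80·36.7)) / 9.80 = (41.24 + 49.19) / 9.80 = 9.228 s.
Vertical velocity at impact: v_y = v_y0 − g t = 41.24 − 9.80 × 9.228 = −49.19 m/s.
Speed: |v| = √(vₓ² + v_y²) = √(58.90² + 49.19²) = 76.74 m/s.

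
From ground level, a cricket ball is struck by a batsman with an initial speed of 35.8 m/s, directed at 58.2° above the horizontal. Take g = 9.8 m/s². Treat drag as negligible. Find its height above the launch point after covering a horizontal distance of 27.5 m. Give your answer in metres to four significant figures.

Components: vₓ = 35.80 cos 58.2° = 18.87 m/s, v_y0 = 35.80 sin 58.2° = 30.43 m/s.
x = vₓ t ⇒ t = 27.5/18.87 = 1.458 s.
Height: y = v_y0 t − ½ g t² = 30.43 × 1.458 − 4.900 × 1.458² = 44.35 − 10.41 = 33.94 m.

33.94 m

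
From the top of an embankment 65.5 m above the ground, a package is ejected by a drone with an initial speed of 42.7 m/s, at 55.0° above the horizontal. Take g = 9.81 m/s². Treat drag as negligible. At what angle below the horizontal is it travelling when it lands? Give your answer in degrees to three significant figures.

Horizontal component vₓ = 42.70 cos 55.0° = 24.49 m/s; vertical v_y0 = 42.70 sin 55.0° = 34.98 m/s.
With up positive and y = 0 at the ground: y(t) = 65.5 + (34.98) t − 4.905 t². Setting y = 0 and taking the positive root: t = [34.98 + √(34.98² + 2·9.81·65.5)] / 9.81 = (34.98 + 50.09) / 9.81 = 8.671 s.
At impact: v_y = v_y0 − g t = −50.09 m/s; vₓ = 24.49 m/s.
Angle below horizontal: arctan(|v_y|/vₓ) = arctan(50.09/24.49) = 63.94°.

63.9°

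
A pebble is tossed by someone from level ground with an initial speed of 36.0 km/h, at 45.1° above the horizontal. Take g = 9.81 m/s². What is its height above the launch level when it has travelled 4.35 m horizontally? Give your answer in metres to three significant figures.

Convert: 36.0 km/h = 36.0/3.6 = 10.00 m/s.
Components: vₓ = 10.00 cos 45.1° = 7.059 m/s, v_y0 = 10.00 sin 45.1° = 7.083 m/s.
x = vₓ t ⇒ t = 4.35/7.059 = 0.6163 s.
Height: y = v_y0 t − ½ g t² = 7.083 × 0.6163 − 4.905 × 0.6163² = 4.365 − 1.863 = 2.502 m.

2.50 m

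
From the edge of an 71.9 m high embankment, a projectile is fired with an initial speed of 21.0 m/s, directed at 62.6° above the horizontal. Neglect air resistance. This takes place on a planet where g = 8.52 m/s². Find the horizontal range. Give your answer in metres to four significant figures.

Horizontal component vₓ = 21.00 cos 62.6° = 9.664 m/s; vertical v_y0 = 21.00 sin 62.6° = 18.64 m/s.
With up positive and y = 0 at the ground: y(t) = 71.9 + (18.64) t − 4.260 t². Setting y = 0 and taking the positive root: t = [18.64 + √(18.64² + 2·8.52·71.9)] / 8.52 = (18.64 + 39.66) / 8.52 = 6.843 s.
Horizontal distance: R = vₓ t = 9.664 × 6.843 = 66.13 m.

66.13 m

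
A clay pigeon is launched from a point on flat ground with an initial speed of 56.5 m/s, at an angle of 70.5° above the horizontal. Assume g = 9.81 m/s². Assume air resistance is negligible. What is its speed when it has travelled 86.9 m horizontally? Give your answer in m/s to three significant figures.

Resolve: vₓ = 56.50 cos 70.5° = 18.86 m/s and v_y0 = 56.50 sin 70.5° = 53.26 m/s.
x = vₓ t ⇒ t = 86.9/18.86 = 4.608 s.
Vertical velocity there: v_y = v_y0 − g t = 53.26 − 9.81 × 4.608 = 8.059 m/s.
Speed: √(vₓ² + v_y²) = √(18.86² + 8.059²) = 20.51 m/s.

20.5 m/s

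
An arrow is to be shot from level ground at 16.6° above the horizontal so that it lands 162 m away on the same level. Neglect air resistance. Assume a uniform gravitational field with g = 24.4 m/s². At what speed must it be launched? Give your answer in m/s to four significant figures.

From R = (v₀² / g) sin 2θ: v₀ = √(gR / sin 2θ).
v₀ = √(24.4 × 162 / sin 33.20°) = √(3953 / 0.5476) = √7218.9 = 84.96 m/s.

84.96 m/s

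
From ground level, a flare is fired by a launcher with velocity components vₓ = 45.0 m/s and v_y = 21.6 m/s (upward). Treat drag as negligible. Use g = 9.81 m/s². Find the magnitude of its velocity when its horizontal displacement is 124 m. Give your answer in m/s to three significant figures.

At x = 124 m, t = x/vₓ = 124/45.00 = 2.756 s.
Vertical velocity there: v_y = v_y0 − g t = 21.60 − 9.81 × 2.756 = −5.432 m/s.
Speed: √(vₓ² + v_y²) = √(45.00² + 5.432²) = 45.33 m/s.

45.3 m/s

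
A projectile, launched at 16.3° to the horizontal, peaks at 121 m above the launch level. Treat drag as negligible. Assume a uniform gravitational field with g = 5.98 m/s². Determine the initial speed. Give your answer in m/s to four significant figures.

135.5 m/s

At the peak v_y = 0, so v_y0 = √(2gH) = √(2 × 5.98 × 121) = 38.04 m/s.
v_y0 = v₀ sin θ ⇒ v₀ = 38.04 / sin 16.3° = 135.5 m/s.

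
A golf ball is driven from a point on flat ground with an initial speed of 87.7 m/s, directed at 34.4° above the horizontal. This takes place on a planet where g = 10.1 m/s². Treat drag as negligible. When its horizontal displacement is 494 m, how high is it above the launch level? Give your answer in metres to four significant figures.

102.9 m

Components: vₓ = 87.70 cos 34.4° = 72.36 m/s, v_y0 = 87.70 sin 34.4° = 49.55 m/s.
At x = 494 m, t = x/vₓ = 494/72.36 = 6.827 s.
Height: y = v_y0 t − ½ g t² = 49.55 × 6.827 − 5.050 × 6.827² = 338.2 − 235.4 = 102.9 m.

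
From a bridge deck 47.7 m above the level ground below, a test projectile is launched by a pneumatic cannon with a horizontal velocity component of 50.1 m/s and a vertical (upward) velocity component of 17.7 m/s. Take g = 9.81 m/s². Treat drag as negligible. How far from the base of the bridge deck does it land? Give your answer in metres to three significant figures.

271 m

With up positive and y = 0 at the ground: y(t) = 47.7 + (17.70) t − 4.905 t². Setting y = 0 and taking the positive root: t = [17.70 + √(17.70² + 2·9.81·47.7)] / 9.81 = (17.70 + 35.34) / 9.81 = 5.407 s.
Horizontal distance: R = vₓ t = 50.10 × 5.407 = 270.9 m.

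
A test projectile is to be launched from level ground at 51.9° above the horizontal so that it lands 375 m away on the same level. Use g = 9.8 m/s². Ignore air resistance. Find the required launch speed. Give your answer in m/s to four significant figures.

Level-ground range: R = v₀² sin(2θ)/g, so v₀ = √(gR / sin 2θ).
v₀ = √(9.80 × 375 / sin 103.8°) = √(3675 / 0.9711) = √3784.2 = 61.52 m/s.

61.52 m/s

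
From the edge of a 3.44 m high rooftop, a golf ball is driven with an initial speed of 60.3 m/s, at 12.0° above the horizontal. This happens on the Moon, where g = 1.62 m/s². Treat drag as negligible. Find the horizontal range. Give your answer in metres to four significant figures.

Horizontal component vₓ = 60.30 cos 12.0° = 58.98 m/s; vertical v_y0 = 60.30 sin 12.0° = 12.54 m/s.
Vertical motion (up positive, ground at y = 0): 0.8100 t² − (12.54) t − 3.44 = 0, so t = (12.54 + √(12.54² + 2·1.62·3.44)) / 1.62 = (12.54 + 12.97) / 1.62 = 15.75 s.
Horizontal distance: R = vₓ t = 58.98 × 15.75 = 928.8 m.

928.8 m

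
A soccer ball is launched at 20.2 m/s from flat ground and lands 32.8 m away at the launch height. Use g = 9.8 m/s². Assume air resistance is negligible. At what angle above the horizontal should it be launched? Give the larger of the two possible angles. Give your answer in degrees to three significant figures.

64.0°

R = v₀² sin 2θ / g gives sin 2θ = gR/v₀² = 9.80·32.8/20.2² = 0.7878.
2θ = 51.98° or 180° − 51.98° = 128.0°, so θ = 25.99° or 64.01°.
The larger angle is 64.01°.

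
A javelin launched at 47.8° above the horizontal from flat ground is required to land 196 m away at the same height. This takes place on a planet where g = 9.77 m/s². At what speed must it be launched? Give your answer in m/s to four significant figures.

43.86 m/s

Level-ground range: R = v₀² sin(2θ)/g, so v₀ = √(gR / sin 2θ).
v₀ = √(9.77 × 196 / sin 95.60°) = √(1915 / 0.9952) = √1924.1 = 43.86 m/s.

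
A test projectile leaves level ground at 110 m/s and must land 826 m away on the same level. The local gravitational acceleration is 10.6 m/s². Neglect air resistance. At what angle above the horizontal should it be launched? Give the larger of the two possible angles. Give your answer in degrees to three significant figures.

66.8°

From R = (v₀²/g) sin 2θ: sin 2θ = 10.6 × 826 / 12100 = 0.7236.
2θ = 46.35° or 180° − 46.35° = 133.6°, so θ = 23.18° or 66.82°.
The larger angle is 66.82°.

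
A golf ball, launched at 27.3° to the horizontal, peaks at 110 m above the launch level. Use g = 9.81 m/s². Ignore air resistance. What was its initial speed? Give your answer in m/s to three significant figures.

At the peak v_y = 0, so v_y0 = √(2gH) = √(2 × 9.81 × 110) = 46.46 m/s.
v_y0 = v₀ sin θ ⇒ v₀ = 46.46 / sin 27.3° = 101.3 m/s.

101 m/s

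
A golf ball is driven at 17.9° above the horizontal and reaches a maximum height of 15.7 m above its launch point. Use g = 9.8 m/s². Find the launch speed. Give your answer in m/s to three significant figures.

At the peak v_y = 0, so v_y0 = √(2gH) = √(2 × 9.80 × 15.7) = 17.54 m/s.
v_y0 = v₀ sin θ ⇒ v₀ = 17.54 / sin 17.9° = 57.07 m/s.

57.1 m/s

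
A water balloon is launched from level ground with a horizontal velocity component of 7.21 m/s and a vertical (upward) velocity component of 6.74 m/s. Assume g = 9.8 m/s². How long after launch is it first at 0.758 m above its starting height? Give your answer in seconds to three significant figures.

Height y(t) = 6.740 t − 4.900 t² = 0.758 gives 4.900 t² − 6.740 t + 0.758 = 0.
t = [6.740 ± √(6.740² − 2·9.80·0.758)] / 9.80 = (6.740 ± 5.529) / 9.80, so t = 0.1236 s or t = 1.252 s.
The first (ascending) time is 0.1236 s.

0.124 s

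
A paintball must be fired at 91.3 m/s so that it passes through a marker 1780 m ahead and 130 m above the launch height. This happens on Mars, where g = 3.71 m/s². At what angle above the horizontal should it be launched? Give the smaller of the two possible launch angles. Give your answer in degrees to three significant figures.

Trajectory: y = x tanθ − g x² (1 + tan²θ)/(2v₀²). With x = 1780, y = 130, v₀ = 91.3, g = 3.71:
705.1 tan²θ − 1780 tanθ + (835.1) = 0.
tanθ = [1780 ± √(1780² − 4 × 705.1 × (835.1))] / (2 × 705.1) = (1780 ± 901.8) / 1410, giving tanθ = 0.6228 or 1.902.
θ = 31.91° or 62.26°; the smaller is 31.91°.

31.9°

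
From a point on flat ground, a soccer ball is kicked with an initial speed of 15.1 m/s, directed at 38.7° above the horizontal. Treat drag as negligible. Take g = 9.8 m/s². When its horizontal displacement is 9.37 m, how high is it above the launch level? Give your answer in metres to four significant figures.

4.409 m

Components: vₓ = 15.10 cos 38.7° = 11.78 m/s, v_y0 = 15.10 sin 38.7° = 9.441 m/s.
x = vₓ t ⇒ t = 9.37/11.78 = 0.7951 s.
Height: y = v_y0 t − ½ g t² = 9.441 × 0.7951 − 4.900 × 0.7951² = 7.507 − 3.098 = 4.409 m.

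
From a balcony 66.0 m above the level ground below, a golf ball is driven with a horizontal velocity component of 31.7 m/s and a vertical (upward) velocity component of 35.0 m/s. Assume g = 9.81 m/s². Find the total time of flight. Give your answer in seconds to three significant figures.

8.68 s

Vertical motion (up positive, ground at y = 0): 4.905 t² − (35.00) t − 66.0 = 0, so t = (35.00 + √(35.00² + 2·9.81·66.0)) / 9.81 = (35.00 + 50.20) / 9.81 = 8.685 s.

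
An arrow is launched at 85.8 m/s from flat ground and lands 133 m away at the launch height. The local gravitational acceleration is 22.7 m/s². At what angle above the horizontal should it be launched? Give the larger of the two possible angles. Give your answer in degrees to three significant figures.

From R = (v₀²/g) sin 2θ: sin 2θ = 22.7 × 133 / 7361.6 = 0.4101.
2θ = 24.21° or 180° − 24.21° = 155.8°, so θ = 12.11° or 77.89°.
The larger angle is 77.89°.

77.9°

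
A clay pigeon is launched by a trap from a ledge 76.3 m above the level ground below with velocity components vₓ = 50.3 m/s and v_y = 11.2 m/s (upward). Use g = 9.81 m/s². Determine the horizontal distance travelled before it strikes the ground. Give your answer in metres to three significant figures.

264 m

With up positive and y = 0 at the ground: y(t) = 76.3 + (11.20) t − 4.905 t². Setting y = 0 and taking the positive root: t = [11.20 + √(11.20² + 2·9.81·76.3)] / 9.81 = (11.20 + 40.28) / 9.81 = 5.248 s.
Horizontal distance: R = vₓ t = 50.30 × 5.248 = 264.0 m.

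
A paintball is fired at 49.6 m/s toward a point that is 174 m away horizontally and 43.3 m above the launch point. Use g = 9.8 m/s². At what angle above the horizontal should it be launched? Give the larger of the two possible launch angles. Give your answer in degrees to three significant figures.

Trajectory: y = x tanθ − g x² (1 + tan²θ)/(2v₀²). With x = 174, y = 43.3, v₀ = 49.6, g = 9.80:
60.30 tan²θ − 174 tanθ + (103.6) = 0.
tanθ = [174 ± √(174² − 4 × 60.30 × (103.6))] / (2 × 60.30) = (174 ± 72.71) / 120.6, giving tanθ = 0.8399 or 2.046.
θ = 40.03° or 63.95°; the larger is 63.95°.

63.9°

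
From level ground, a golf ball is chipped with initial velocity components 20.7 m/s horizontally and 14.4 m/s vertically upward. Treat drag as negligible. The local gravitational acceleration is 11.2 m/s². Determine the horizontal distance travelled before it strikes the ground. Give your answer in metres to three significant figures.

Flight time T = 2 v_y0 / g = 2.571 s.
Range: R = vₓ T = 20.70 × 2.571 = 53.23 m.

53.2 m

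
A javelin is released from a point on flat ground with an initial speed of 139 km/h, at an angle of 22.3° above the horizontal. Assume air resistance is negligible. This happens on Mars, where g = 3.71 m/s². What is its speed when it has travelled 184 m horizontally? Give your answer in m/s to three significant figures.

Convert: 139 km/h = 139/3.6 = 38.61 m/s.
Resolve: vₓ = 38.61 cos 22.3° = 35.72 m/s and v_y0 = 38.61 sin 22.3° = 14.65 m/s.
Time to reach x = 184 m: t = x/vₓ = 184/35.72 = 5.151 s.
Vertical velocity there: v_y = v_y0 − g t = 14.65 − 3.71 × 5.151 = −4.458 m/s.
Speed: √(vₓ² + v_y²) = √(35.72² + 4.458²) = 36.00 m/s.

36.0 m/s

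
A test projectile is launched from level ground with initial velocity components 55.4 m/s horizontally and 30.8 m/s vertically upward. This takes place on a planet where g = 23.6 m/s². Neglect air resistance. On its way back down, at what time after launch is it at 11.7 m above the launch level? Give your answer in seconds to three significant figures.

Set y = v_y0 t − ½ g t² = 11.7: 11.80 t² − 30.80 t + 11.7 = 0.
t = [30.80 ± √(30.80² − 2·23.6·11.7)] / 23.6 = (30.80 ± 19.91) / 23.6, so t = 0.4614 s or t = 2.149 s.
The descending-branch root is 2.149 s.

2.15 s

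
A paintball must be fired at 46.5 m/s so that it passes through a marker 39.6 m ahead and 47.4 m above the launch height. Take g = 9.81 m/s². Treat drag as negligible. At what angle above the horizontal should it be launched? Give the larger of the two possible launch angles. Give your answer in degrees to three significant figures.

84.1°

Trajectory: y = x tanθ − g x² (1 + tan²θ)/(2v₀²). With x = 39.6, y = 47.4, v₀ = 46.5, g = 9.81:
3.557 tan²θ − 39.6 tanθ + (50.96) = 0.
tanθ = [39.6 ± √(39.6² − 4 × 3.557 × (50.96))] / (2 × 3.557) = (39.6 ± 29.04) / 7.115, giving tanθ = 1.485 or 9.647.
θ = 56.04° or 84.08°; the larger is 84.08°.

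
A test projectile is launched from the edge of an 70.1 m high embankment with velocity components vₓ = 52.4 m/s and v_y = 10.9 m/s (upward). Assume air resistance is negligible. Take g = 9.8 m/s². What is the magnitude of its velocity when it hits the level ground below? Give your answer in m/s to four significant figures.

65.10 m/s

With up positive and y = 0 at the ground: y(t) = 70.1 + (10.90) t − 4.900 t². Setting y = 0 and taking the positive root: t = [10.90 + √(10.90² + 2·9.80·70.1)] / 9.80 = (10.90 + 38.64) / 9.80 = 5.055 s.
Vertical velocity at impact: v_y = v_y0 − g t = 10.90 − 9.80 × 5.055 = −38.64 m/s.
Speed: |v| = √(vₓ² + v_y²) = √(52.40² + 38.64²) = 65.10 m/s.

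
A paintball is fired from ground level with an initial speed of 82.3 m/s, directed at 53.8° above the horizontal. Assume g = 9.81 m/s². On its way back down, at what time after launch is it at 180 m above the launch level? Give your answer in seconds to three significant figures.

9.79 s

Components: vₓ = 82.30 cos 53.8° = 48.61 m/s, v_y0 = 82.30 sin 53.8° = 66.41 m/s.
Height y(t) = 66.41 t − 4.905 t² = 180 gives 4.905 t² − 66.41 t + 180 = 0.
Quadratic formula: t = (66.41 ± √879.06) / 9.81 = (66.41 ± 29.65) / 9.81 → t = 3.748 s or 9.792 s.
The descending-branch root is 9.792 s.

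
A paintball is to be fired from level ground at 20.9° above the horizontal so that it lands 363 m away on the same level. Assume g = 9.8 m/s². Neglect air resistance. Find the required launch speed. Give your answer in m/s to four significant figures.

On level ground R = v₀² sin 2θ / g ⇒ v₀ = √(gR / sin 2θ).
v₀ = √(9.80 × 363 / sin 41.80°) = √(3557 / 0.6665) = √5337.2 = 73.06 m/s.

73.06 m/s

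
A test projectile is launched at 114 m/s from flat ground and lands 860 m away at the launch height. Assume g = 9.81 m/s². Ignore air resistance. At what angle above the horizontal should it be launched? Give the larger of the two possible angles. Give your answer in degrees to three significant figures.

R = v₀² sin 2θ / g gives sin 2θ = gR/v₀² = 9.81·860/114² = 0.6492.
2θ = 40.48° or 180° − 40.48° = 139.5°, so θ = 20.24° or 69.76°.
The larger angle is 69.76°.

69.8°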